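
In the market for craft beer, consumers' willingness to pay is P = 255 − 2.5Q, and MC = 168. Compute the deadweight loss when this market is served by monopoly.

DWL = 378.45

Perfect competition: P = MC = 168, so 255 − 2.5Q = 168 and Q = 34.8.
A monopolist chooses Q where MR = MC. MR = 255 − 5Q; setting this equal to 168 gives Q = 17.4 and P = 211.5.
DWL is the triangle between Q = 17.4 and Q = 34.8: ½·(34.8 − 17.4)·(211.5 − 168) = 378.45.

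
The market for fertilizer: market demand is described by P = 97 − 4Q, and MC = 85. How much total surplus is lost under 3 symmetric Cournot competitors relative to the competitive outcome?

DWL = 1.125

Perfect competition: P = MC = 85, so 97 − 4Q = 85 and Q = 3.
Cournot with 3 identical firms: the symmetric best-response condition is 97 − 16q = 85. Each firm produces q = 0.75, total output Q = 2.25, price P = 88.
DWL is the triangle between Q = 2.25 and Q = 3: ½·(3 − 2.25)·(88 − 85) = 1.125.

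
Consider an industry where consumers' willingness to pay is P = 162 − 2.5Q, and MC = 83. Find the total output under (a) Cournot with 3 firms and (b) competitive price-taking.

Cournot: Q = 23.7; Competition: Q = 31.6

In a 3-firm Cournot equilibrium, symmetry and the first-order condition give q = (162 − 83)/(10) = 7.9. So Q = 23.7 and P = 102.75.
Perfect competition: P = MC = 83, so 162 − 2.5Q = 83 and Q = 31.6.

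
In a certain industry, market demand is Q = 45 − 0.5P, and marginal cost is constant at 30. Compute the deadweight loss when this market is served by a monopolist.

DWL = 225

Inverting demand: P = 90 − 2Q.
Perfect competition: P = MC = 30, so 90 − 2Q = 30 and Q = 30.
A monopolist chooses Q where MR = MC. MR = 90 − 4Q; setting this equal to 30 gives Q = 15 and P = 60.
DWL is the triangle between Q = 15 and Q = 30: ½·(30 − 15)·(60 − 30) = 225.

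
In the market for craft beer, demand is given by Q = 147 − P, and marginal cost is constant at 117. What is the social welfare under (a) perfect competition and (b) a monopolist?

Inverting demand: P = 147 − Q.
Perfect competition: P = MC = 117, so 147 − Q = 117 and Q = 30.
CS = ½·(147 − 117)·30 = 450; PS = (117 − 117)·30 = 0; TS = 450.
The monopolist equates marginal revenue to marginal cost: 147 − 2Q = 117, so Q = 15. From demand, P = 132.
CS = ½·(147 − 132)·15 = 112.5; PS = (132 − 117)·15 = 225; TS = 337.5.

Competition: TS = 450; Monopoly: TS = 337.5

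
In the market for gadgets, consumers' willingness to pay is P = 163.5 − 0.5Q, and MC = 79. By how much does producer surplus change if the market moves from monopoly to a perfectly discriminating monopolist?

Monopoly sets MR = MC: 163.5 − Q = 79 ⇒ Q = 84.5, P = 163.5 − 0.5·84.5 = 121.25.
PS = (121.25 − 79)·84.5 = 3570.125.
Under first-degree price discrimination the firm charges each unit its demand price and produces up to where P = MC, i.e. Q = 169. Consumer surplus is zero; producer surplus equals total surplus.
PS = ½·(163.5 − 79)·169 = 7140.25.
Change in producer surplus: 7140.25 − 3570.125 = 3570.125.

PS rises by 3570.125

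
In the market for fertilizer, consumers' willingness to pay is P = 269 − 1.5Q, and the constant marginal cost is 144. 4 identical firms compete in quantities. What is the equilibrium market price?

In a 4-firm Cournot equilibrium, symmetry and the first-order condition give q = (269 − 144)/(7.5) = 50/3. So Q = 200/3 and P = 169.

P = 169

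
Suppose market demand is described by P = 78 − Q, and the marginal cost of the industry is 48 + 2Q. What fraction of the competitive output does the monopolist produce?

Q_m/Q_c = 0.75

Monopoly sets MR = MC: 78 − 2Q = 48 + 2Q ⇒ Q = 7.5, P = 78 − 7.5 = 70.5.
Competitive equilibrium sets price equal to marginal cost: 78 − Q = 48 + 2Q, so Q = 10 and P = 68.
Ratio Q_m/Q_c = 7.5/10 = 0.75.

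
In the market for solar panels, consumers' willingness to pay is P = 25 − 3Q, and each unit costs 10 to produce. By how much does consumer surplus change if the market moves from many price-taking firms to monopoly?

Perfect competition: P = MC = 10, so 25 − 3Q = 10 and Q = 5.
CS = ½·(25 − 10)·5 = 37.5.
Monopoly sets MR = MC: 25 − 6Q = 10 ⇒ Q = 2.5, P = 25 − 3·2.5 = 17.5.
CS = ½·(25 − 17.5)·2.5 = 9.375.
Change in consumer surplus: 9.375 − 37.5 = −28.125.

CS falls by 28.125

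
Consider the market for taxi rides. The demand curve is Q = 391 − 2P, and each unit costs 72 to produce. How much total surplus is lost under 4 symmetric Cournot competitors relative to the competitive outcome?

DWL = 610.09

Inverting demand: P = 195.5 − 0.5Q.
Competitive firms price at marginal cost: P = 72, giving Q = 247.
In a 4-firm Cournot equilibrium, symmetry and the first-order condition give q = (195.5 − 72)/(2.5) = 49.4. So Q = 197.6 and P = 96.7.
DWL is the triangle between Q = 197.6 and Q = 247: ½·(247 − 197.6)·(96.7 − 72) = 610.09.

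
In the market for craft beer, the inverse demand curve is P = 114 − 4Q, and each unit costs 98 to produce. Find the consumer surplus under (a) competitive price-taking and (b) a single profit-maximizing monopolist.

Under competition P = MC = 98, so Q = (114 − 98)/4 = 4.
CS = ½·(114 − 98)·4 = 32.
Monopoly sets MR = MC: 114 − 8Q = 98 ⇒ Q = 2, P = 114 − 4·2 = 106.
CS = ½·(114 − 106)·2 = 8.

Competition: CS = 32; Monopoly: CS = 8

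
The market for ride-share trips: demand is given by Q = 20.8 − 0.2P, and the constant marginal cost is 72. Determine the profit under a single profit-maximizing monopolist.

Inverting demand: P = 104 − 5Q.
Monopoly sets MR = MC: 104 − 10Q = 72 ⇒ Q = 3.2, P = 104 − 5·3.2 = 88.
Profit = (88 − 72)·3.2 = 51.2.

Profit = 51.2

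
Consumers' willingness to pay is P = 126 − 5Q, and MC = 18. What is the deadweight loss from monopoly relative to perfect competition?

Under competition P = MC = 18, so Q = (126 − 18)/5 = 21.6.
The monopolist equates marginal revenue to marginal cost: 126 − 10Q = 18, so Q = 10.8. From demand, P = 72.
DWL is the triangle between Q = 10.8 and Q = 21.6: ½·(21.6 − 10.8)·(72 − 18) = 291.6.

DWL = 291.6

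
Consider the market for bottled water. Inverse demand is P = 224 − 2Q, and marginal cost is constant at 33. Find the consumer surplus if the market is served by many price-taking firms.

Competitive firms price at marginal cost: P = 33, giving Q = 95.5.
CS = ½·(224 − 33)·95.5 = 9120.25.

CS = 9120.25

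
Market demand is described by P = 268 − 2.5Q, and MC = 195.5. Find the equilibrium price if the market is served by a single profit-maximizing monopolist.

P = 231.75

Monopoly sets MR = MC: 268 − 5Q = 195.5 ⇒ Q = 14.5, P = 268 − 2.5·14.5 = 231.75.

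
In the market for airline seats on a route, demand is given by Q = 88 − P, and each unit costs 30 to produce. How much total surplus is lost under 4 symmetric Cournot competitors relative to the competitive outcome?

DWL = 67.28

Inverting demand: P = 88 − Q.
Competitive firms price at marginal cost: P = 30, giving Q = 58.
With 4 symmetric Cournot firms, each firm's FOC gives 88 − 5q = 30, so q = 11.6, Q = 4·11.6 = 46.4, and P = 41.6.
DWL is the triangle between Q = 46.4 and Q = 58: ½·(58 − 46.4)·(41.6 − 30) = 67.28.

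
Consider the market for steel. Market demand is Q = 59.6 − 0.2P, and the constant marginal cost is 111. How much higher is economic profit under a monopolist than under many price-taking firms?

Economic profit rises by 1748.45

Inverting demand: P = 298 − 5Q.
Competitive firms price at marginal cost: P = 111, giving Q = 37.4.
Profit = (111 − 111)·37.4 = 0.
A monopolist chooses Q where MR = MC. MR = 298 − 10Q; setting this equal to 111 gives Q = 18.7 and P = 204.5.
Profit = (204.5 − 111)·18.7 = 1748.45.
Change in economic profit: 1748.45 − 0 = 1748.45.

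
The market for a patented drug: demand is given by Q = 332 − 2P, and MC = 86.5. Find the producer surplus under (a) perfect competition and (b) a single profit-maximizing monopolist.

Competition: PS = 0; Monopoly: PS = 3160.125

Inverting demand: P = 166 − 0.5Q.
Competitive firms price at marginal cost: P = 86.5, giving Q = 159.
PS = (86.5 − 86.5)·159 = 0.
A monopolist chooses Q where MR = MC. MR = 166 − Q; setting this equal to 86.5 gives Q = 79.5 and P = 126.25.
PS = (126.25 − 86.5)·79.5 = 3160.125.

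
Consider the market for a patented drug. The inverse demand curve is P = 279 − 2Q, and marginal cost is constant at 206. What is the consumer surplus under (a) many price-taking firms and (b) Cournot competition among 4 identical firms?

Perfect competition: P = MC = 206, so 279 − 2Q = 206 and Q = 36.5.
CS = ½·(279 − 206)·36.5 = 1332.25.
Cournot with 4 identical firms: the symmetric best-response condition is 279 − 10q = 206. Each firm produces q = 7.3, total output Q = 29.2, price P = 220.6.
CS = ½·(279 − 220.6)·29.2 = 852.64.

Competition: CS = 1332.25; Cournot: CS = 852.64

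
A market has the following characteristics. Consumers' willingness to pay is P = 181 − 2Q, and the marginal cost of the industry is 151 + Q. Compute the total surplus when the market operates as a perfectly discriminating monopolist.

With perfect price discrimination, output is the efficient level Q = 10 (where demand meets MC), but every buyer pays their willingness to pay: CS = 0 and PS = total surplus.
TS = 150 (equal to competitive TS).

TS = 150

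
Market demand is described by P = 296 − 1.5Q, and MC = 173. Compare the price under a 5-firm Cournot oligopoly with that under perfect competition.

Cournot: P = 193.5; Competition: P = 173

With 5 symmetric Cournot firms, each firm's FOC gives 296 − 9q = 173, so q = 41/3, Q = 5·41/3 = 205/3, and P = 193.5.
Competitive firms price at marginal cost: P = 173, giving Q = 82.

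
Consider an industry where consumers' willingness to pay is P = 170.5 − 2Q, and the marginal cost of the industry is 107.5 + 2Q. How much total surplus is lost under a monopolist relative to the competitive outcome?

DWL = 55.125

Competitive equilibrium sets price equal to marginal cost: 170.5 − 2Q = 107.5 + 2Q, so Q = 15.75 and P = 139.
Monopoly sets MR = MC: 170.5 − 4Q = 107.5 + 2Q ⇒ Q = 10.5, P = 170.5 − 2·10.5 = 149.5.
CS = ½·(170.5 − 139)·15.75 = 3969/16; PS = (139·15.75 − 107.5·15.75 − ½·2·15.75²) = 3969/16; TS = 496.125.
CS = ½·(170.5 − 149.5)·10.5 = 110.25; PS = (149.5·10.5 − 107.5·10.5 − ½·2·10.5²) = 330.75; TS = 441.
DWL = 496.125 − 441 = 55.125.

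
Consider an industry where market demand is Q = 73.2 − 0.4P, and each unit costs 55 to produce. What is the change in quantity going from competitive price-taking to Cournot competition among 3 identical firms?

Inverting demand: P = 183 − 2.5Q.
Perfect competition: P = MC = 55, so 183 − 2.5Q = 55 and Q = 51.2.
Cournot with 3 identical firms: the symmetric best-response condition is 183 − 10q = 55. Each firm produces q = 12.8, total output Q = 38.4, price P = 87.
Change in quantity: 38.4 − 51.2 = −12.8.

Q falls by 12.8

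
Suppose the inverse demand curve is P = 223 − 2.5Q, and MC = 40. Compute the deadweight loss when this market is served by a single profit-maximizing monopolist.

Competitive firms price at marginal cost: P = 40, giving Q = 73.2.
A monopolist chooses Q where MR = MC. MR = 223 − 5Q; setting this equal to 40 gives Q = 36.6 and P = 131.5.
DWL is the triangle between Q = 36.6 and Q = 73.2: ½·(73.2 − 36.6)·(131.5 − 40) = 1674.45.

DWL = 1674.45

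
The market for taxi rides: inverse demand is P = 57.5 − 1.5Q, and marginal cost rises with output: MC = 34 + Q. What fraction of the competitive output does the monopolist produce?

The monopolist equates marginal revenue to marginal cost: 57.5 − 3Q = 34 + Q, so Q = 5.875. From demand, P = 779/16.
Competitive equilibrium sets price equal to marginal cost: 57.5 − 1.5Q = 34 + Q, so Q = 9.4 and P = 43.4.
Ratio Q_m/Q_c = 5.875/9.4 = 0.625.

Q_m/Q_c = 0.625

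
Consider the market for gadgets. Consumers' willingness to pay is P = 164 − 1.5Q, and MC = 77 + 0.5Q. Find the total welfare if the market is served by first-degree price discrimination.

With perfect price discrimination, output is the efficient level Q = 43.5 (where demand meets MC), but every buyer pays their willingness to pay: CS = 0 and PS = total surplus.
TS = 1892.25 (equal to competitive TS).

TS = 1892.25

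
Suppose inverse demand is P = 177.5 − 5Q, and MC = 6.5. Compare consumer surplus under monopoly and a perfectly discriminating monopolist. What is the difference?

A monopolist chooses Q where MR = MC. MR = 177.5 − 10Q; setting this equal to 6.5 gives Q = 17.1 and P = 92.
CS = ½·(177.5 − 92)·17.1 = 731.025.
A perfectly discriminating monopolist sells every unit with P(Q) ≥ MC(Q), so output equals the competitive quantity Q = 34.2. Each buyer pays their reservation price, so CS = 0 and the firm captures all surplus.
CS = 0.
Change in consumer surplus: 0 − 731.025 = −731.025.

CS falls by 731.025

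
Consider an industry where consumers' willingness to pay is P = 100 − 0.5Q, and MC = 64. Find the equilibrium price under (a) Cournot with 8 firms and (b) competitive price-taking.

In a 8-firm Cournot equilibrium, symmetry and the first-order condition give q = (100 − 64)/(4.5) = 8. So Q = 64 and P = 68.
Competitive firms price at marginal cost: P = 64, giving Q = 72.

Cournot: P = 68; Competition: P = 64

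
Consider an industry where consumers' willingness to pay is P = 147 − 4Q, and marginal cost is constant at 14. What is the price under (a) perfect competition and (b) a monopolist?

Under competition P = MC = 14, so Q = (147 − 14)/4 = 33.25.
Monopoly sets MR = MC: 147 − 8Q = 14 ⇒ Q = 16.625, P = 147 − 4·16.625 = 80.5.

Competition: P = 14; Monopoly: P = 80.5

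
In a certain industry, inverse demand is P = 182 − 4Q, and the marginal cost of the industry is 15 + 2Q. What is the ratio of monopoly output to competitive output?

A monopolist chooses Q where MR = MC. MR = 182 − 8Q; setting this equal to 15 + 2Q gives Q = 16.7 and P = 115.2.
Under competition P = MC: 182 − 4Q = 15 + 2Q ⇒ Q = 167/6, P = 212/3.
Ratio Q_m/Q_c = 16.7/(167/6) = 0.6.

Q_m/Q_c = 0.6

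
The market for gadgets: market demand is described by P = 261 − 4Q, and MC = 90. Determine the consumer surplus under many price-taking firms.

CS = 3655.125

Under competition P = MC = 90, so Q = (261 − 90)/4 = 42.75.
CS = ½·(261 − 90)·42.75 = 3655.125.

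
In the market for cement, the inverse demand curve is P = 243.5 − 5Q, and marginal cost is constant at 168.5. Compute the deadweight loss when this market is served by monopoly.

Competitive firms price at marginal cost: P = 168.5, giving Q = 15.
A monopolist chooses Q where MR = MC. MR = 243.5 − 10Q; setting this equal to 168.5 gives Q = 7.5 and P = 206.
DWL is the triangle between Q = 7.5 and Q = 15: ½·(15 − 7.5)·(206 − 168.5) = 140.625.

DWL = 140.625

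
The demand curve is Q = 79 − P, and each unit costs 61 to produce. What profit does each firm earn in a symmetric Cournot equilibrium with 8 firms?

Inverting demand: P = 79 − Q.
Cournot with 8 identical firms: the symmetric best-response condition is 79 − 9q = 61. Each firm produces q = 2, total output Q = 16, price P = 63.
Each firm's profit = (63 − 61)·2 = 4.

π_i = 4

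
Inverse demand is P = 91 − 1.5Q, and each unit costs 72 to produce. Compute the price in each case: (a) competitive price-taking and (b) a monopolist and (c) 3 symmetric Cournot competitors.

Competitive firms price at marginal cost: P = 72, giving Q = 38/3.
Monopoly sets MR = MC: 91 − 3Q = 72 ⇒ Q = 19/3, P = 91 − 1.5·19/3 = 81.5.
Cournot with 3 identical firms: the symmetric best-response condition is 91 − 6q = 72. Each firm produces q = 19/6, total output Q = 9.5, price P = 76.75.

Competition: P = 72; Monopoly: P = 81.5; Cournot: P = 76.75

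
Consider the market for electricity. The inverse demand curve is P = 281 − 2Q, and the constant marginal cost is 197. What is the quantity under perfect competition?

Perfect competition: P = MC = 197, so 281 − 2Q = 197 and Q = 42.

Q = 42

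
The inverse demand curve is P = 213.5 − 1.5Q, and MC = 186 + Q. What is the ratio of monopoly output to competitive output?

Q_m/Q_c = 0.625

A monopolist chooses Q where MR = MC. MR = 213.5 − 3Q; setting this equal to 186 + Q gives Q = 6.875 and P = 3251/16.
Competitive equilibrium sets price equal to marginal cost: 213.5 − 1.5Q = 186 + Q, so Q = 11 and P = 197.
Ratio Q_m/Q_c = 6.875/11 = 0.625.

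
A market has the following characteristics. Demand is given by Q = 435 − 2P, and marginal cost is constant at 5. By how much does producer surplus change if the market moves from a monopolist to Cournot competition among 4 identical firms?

Inverting demand: P = 217.5 − 0.5Q.
A monopolist chooses Q where MR = MC. MR = 217.5 − Q; setting this equal to 5 gives Q = 212.5 and P = 111.25.
PS = (111.25 − 5)·212.5 = 22578.125.
Cournot with 4 identical firms: the symmetric best-response condition is 217.5 − 2.5q = 5. Each firm produces q = 85, total output Q = 340, price P = 47.5.
PS = (47.5 − 5)·340 = 14450.
Change in producer surplus: 14450 − 22578.125 = −8128.125.

Producer surplus falls by 8128.125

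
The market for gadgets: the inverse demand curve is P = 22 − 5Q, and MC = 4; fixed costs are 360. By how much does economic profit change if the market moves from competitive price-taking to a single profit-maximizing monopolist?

Competitive firms price at marginal cost: P = 4, giving Q = 3.6.
Profit = (4 − 4)·3.6 − 360 = −360.
A monopolist chooses Q where MR = MC. MR = 22 − 10Q; setting this equal to 4 gives Q = 1.8 and P = 13.
Profit = (13 − 4)·1.8 − 360 = −343.8.
Change in economic profit: −343.8 − −360 = 16.2.

Economic profit rises by 16.2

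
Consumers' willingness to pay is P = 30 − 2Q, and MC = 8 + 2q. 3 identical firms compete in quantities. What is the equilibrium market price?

P = 16.8

In a 3-firm Cournot equilibrium, symmetry and the first-order condition give q = (30 − 8)/(10) = 2.2. So Q = 6.6 and P = 16.8.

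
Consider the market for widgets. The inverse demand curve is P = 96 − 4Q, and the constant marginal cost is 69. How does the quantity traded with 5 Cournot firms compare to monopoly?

Cournot: Q = 5.625; Monopoly: Q = 3.375

With 5 symmetric Cournot firms, each firm's FOC gives 96 − 24q = 69, so q = 1.125, Q = 5·1.125 = 5.625, and P = 73.5.
A monopolist chooses Q where MR = MC. MR = 96 − 8Q; setting this equal to 69 gives Q = 3.375 and P = 82.5.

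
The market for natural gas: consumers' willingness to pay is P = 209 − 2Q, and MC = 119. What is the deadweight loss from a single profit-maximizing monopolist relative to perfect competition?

DWL = 506.25

Competitive firms price at marginal cost: P = 119, giving Q = 45.
The monopolist equates marginal revenue to marginal cost: 209 − 4Q = 119, so Q = 22.5. From demand, P = 164.
DWL is the triangle between Q = 22.5 and Q = 45: ½·(45 − 22.5)·(164 − 119) = 506.25.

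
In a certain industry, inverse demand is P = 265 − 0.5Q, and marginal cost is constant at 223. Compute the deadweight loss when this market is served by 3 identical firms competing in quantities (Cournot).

Perfect competition: P = MC = 223, so 265 − 0.5Q = 223 and Q = 84.
Cournot with 3 identical firms: the symmetric best-response condition is 265 − 2q = 223. Each firm produces q = 21, total output Q = 63, price P = 233.5.
DWL is the triangle between Q = 63 and Q = 84: ½·(84 − 63)·(233.5 − 223) = 110.25.

DWL = 110.25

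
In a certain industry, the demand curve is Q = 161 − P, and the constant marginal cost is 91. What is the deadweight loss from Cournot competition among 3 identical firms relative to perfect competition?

DWL = 153.125

Inverting demand: P = 161 − Q.
Under competition P = MC = 91, so Q = (161 − 91)/1 = 70.
With 3 symmetric Cournot firms, each firm's FOC gives 161 − 4q = 91, so q = 17.5, Q = 3·17.5 = 52.5, and P = 108.5.
DWL is the triangle between Q = 52.5 and Q = 70: ½·(70 − 52.5)·(108.5 − 91) = 153.125.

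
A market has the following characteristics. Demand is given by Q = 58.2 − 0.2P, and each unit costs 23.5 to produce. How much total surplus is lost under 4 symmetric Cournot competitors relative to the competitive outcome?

DWL = 286.225

Inverting demand: P = 291 − 5Q.
Perfect competition: P = MC = 23.5, so 291 − 5Q = 23.5 and Q = 53.5.
With 4 symmetric Cournot firms, each firm's FOC gives 291 − 25q = 23.5, so q = 10.7, Q = 4·10.7 = 42.8, and P = 77.
DWL is the triangle between Q = 42.8 and Q = 53.5: ½·(53.5 − 42.8)·(77 − 23.5) = 286.225.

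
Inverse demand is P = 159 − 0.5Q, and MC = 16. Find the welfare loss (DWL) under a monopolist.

Competitive firms price at marginal cost: P = 16, giving Q = 286.
The monopolist equates marginal revenue to marginal cost: 159 − Q = 16, so Q = 143. From demand, P = 87.5.
DWL is the triangle between Q = 143 and Q = 286: ½·(286 − 143)·(87.5 − 16) = 5112.25.

DWL = 5112.25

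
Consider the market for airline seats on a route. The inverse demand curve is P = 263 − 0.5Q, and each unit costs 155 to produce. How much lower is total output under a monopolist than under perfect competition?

Q falls by 108

Competitive firms price at marginal cost: P = 155, giving Q = 216.
Monopoly sets MR = MC: 263 − Q = 155 ⇒ Q = 108, P = 263 − 0.5·108 = 209.
Change in total output: 108 − 216 = −108.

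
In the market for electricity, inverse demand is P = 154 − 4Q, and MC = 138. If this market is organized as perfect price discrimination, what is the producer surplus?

Under first-degree price discrimination the firm charges each unit its demand price and produces up to where P = MC, i.e. Q = 4. Consumer surplus is zero; producer surplus equals total surplus.
PS = ½·(154 − 138)·4 = 32.

PS = 32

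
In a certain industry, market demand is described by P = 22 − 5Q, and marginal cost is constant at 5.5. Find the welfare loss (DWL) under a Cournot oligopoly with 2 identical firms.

DWL = 3.025

Perfect competition: P = MC = 5.5, so 22 − 5Q = 5.5 and Q = 3.3.
Cournot with 2 identical firms: the symmetric best-response condition is 22 − 15q = 5.5. Each firm produces q = 1.1, total output Q = 2.2, price P = 11.
DWL is the triangle between Q = 2.2 and Q = 3.3: ½·(3.3 − 2.2)·(11 − 5.5) = 3.025.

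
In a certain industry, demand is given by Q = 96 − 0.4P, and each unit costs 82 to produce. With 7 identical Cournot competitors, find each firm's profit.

π_i = 156.025

Inverting demand: P = 240 − 2.5Q.
In a 7-firm Cournot equilibrium, symmetry and the first-order condition give q = (240 − 82)/(20) = 7.9. So Q = 55.3 and P = 101.75.
Each firm's profit = (101.75 − 82)·7.9 = 156.025.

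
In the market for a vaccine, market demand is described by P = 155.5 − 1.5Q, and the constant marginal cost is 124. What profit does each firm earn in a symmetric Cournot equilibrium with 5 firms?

π_i = 18.375

In a 5-firm Cournot equilibrium, symmetry and the first-order condition give q = (155.5 − 124)/(9) = 3.5. So Q = 17.5 and P = 129.25.
Each firm's profit = (129.25 − 124)·3.5 = 18.375.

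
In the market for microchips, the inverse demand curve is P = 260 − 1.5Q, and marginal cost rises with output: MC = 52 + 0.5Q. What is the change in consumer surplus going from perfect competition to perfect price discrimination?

CS falls by 8112

Under competition P = MC: 260 − 1.5Q = 52 + 0.5Q ⇒ Q = 104, P = 104.
CS = ½·(260 − 104)·104 = 8112.
Under first-degree price discrimination the firm charges each unit its demand price and produces up to where P = MC, i.e. Q = 104. Consumer surplus is zero; producer surplus equals total surplus.
CS = 0.
Change in consumer surplus: 0 − 8112 = −8112.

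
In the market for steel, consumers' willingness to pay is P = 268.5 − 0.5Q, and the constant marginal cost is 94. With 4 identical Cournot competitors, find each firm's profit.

π_i = 2436.02

Cournot with 4 identical firms: the symmetric best-response condition is 268.5 − 2.5q = 94. Each firm produces q = 69.8, total output Q = 279.2, price P = 128.9.
Each firm's profit = (128.9 − 94)·69.8 = 2436.02.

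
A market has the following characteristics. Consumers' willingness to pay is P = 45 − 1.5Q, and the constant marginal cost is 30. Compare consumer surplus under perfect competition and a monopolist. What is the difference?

Under competition P = MC = 30, so Q = (45 − 30)/1.5 = 10.
CS = ½·(45 − 30)·10 = 75.
A monopolist chooses Q where MR = MC. MR = 45 − 3Q; setting this equal to 30 gives Q = 5 and P = 37.5.
CS = ½·(45 − 37.5)·5 = 18.75.
Change in consumer surplus: 18.75 − 75 = −56.25.

CS falls by 56.25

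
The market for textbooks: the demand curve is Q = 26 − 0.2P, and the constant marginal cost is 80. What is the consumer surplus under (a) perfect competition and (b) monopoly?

Inverting demand: P = 130 − 5Q.
Competitive firms price at marginal cost: P = 80, giving Q = 10.
CS = ½·(130 − 80)·10 = 250.
A monopolist chooses Q where MR = MC. MR = 130 − 10Q; setting this equal to 80 gives Q = 5 and P = 105.
CS = ½·(130 − 105)·5 = 62.5.

Competition: CS = 250; Monopoly: CS = 62.5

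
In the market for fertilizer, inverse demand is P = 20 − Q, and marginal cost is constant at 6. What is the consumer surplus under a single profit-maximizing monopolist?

Monopoly sets MR = MC: 20 − 2Q = 6 ⇒ Q = 7, P = 20 − 7 = 13.
CS = ½·(20 − 13)·7 = 24.5.

CS = 24.5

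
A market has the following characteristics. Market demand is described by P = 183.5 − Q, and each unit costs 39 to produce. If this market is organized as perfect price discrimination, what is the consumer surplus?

CS = 0

A perfectly discriminating monopolist sells every unit with P(Q) ≥ MC(Q), so output equals the competitive quantity Q = 144.5. Each buyer pays their reservation price, so CS = 0 and the firm captures all surplus.
CS = 0.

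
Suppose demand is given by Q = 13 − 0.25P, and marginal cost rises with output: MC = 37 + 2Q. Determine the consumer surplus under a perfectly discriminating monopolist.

CS = 0

Inverting demand: P = 52 − 4Q.
Under first-degree price discrimination the firm charges each unit its demand price and produces up to where P = MC, i.e. Q = 2.5. Consumer surplus is zero; producer surplus equals total surplus.
CS = 0.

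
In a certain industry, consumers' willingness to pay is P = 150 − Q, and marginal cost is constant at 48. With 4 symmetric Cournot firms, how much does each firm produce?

q_i = 20.4

Cournot with 4 identical firms: the symmetric best-response condition is 150 − 5q = 48. Each firm produces q = 20.4, total output Q = 81.6, price P = 68.4.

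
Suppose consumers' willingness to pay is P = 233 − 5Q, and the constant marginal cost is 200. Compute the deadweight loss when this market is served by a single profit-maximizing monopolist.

DWL = 27.225

Perfect competition: P = MC = 200, so 233 − 5Q = 200 and Q = 6.6.
A monopolist chooses Q where MR = MC. MR = 233 − 10Q; setting this equal to 200 gives Q = 3.3 and P = 216.5.
DWL is the triangle between Q = 3.3 and Q = 6.6: ½·(6.6 − 3.3)·(216.5 − 200) = 27.225.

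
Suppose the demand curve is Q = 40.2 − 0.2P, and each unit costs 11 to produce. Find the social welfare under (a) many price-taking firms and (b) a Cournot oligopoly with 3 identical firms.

Inverting demand: P = 201 − 5Q.
Under competition P = MC = 11, so Q = (201 − 11)/5 = 38.
CS = ½·(201 − 11)·38 = 3610; PS = (11 − 11)·38 = 0; TS = 3610.
Cournot with 3 identical firms: the symmetric best-response condition is 201 − 20q = 11. Each firm produces q = 9.5, total output Q = 28.5, price P = 58.5.
CS = ½·(201 − 58.5)·28.5 = 2030.625; PS = (58.5 − 11)·28.5 = 1353.75; TS = 3384.375.

Competition: TS = 3610; Cournot: TS = 3384.375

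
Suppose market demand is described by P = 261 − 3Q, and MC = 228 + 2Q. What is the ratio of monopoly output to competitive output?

A monopolist chooses Q where MR = MC. MR = 261 − 6Q; setting this equal to 228 + 2Q gives Q = 4.125 and P = 248.625.
Under competition P = MC: 261 − 3Q = 228 + 2Q ⇒ Q = 6.6, P = 241.2.
Ratio Q_m/Q_c = 4.125/6.6 = 0.625.

Q_m/Q_c = 0.625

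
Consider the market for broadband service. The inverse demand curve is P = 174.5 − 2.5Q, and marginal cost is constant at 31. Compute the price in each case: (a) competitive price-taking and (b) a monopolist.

Under competition P = MC = 31, so Q = (174.5 − 31)/2.5 = 57.4.
Monopoly sets MR = MC: 174.5 − 5Q = 31 ⇒ Q = 28.7, P = 174.5 − 2.5·28.7 = 102.75.

Competition: P = 31; Monopoly: P = 102.75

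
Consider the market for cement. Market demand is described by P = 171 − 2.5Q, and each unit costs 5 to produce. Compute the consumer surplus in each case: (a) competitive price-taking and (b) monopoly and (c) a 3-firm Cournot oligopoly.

Competition: CS = 5511.2; Monopoly: CS = 1377.8; Cournot: CS = 3100.05

Perfect competition: P = MC = 5, so 171 − 2.5Q = 5 and Q = 66.4.
CS = ½·(171 − 5)·66.4 = 5511.2.
Monopoly sets MR = MC: 171 − 5Q = 5 ⇒ Q = 33.2, P = 171 − 2.5·33.2 = 88.
CS = ½·(171 − 88)·33.2 = 1377.8.
In a 3-firm Cournot equilibrium, symmetry and the first-order condition give q = (171 − 5)/(10) = 16.6. So Q = 49.8 and P = 46.5.
CS = ½·(171 − 46.5)·49.8 = 3100.05.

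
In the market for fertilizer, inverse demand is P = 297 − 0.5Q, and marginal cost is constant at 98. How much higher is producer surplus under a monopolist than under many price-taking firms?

Producer surplus rises by 19800.5

Perfect competition: P = MC = 98, so 297 − 0.5Q = 98 and Q = 398.
PS = (98 − 98)·398 = 0.
The monopolist equates marginal revenue to marginal cost: 297 − Q = 98, so Q = 199. From demand, P = 197.5.
PS = (197.5 − 98)·199 = 19800.5.
Change in producer surplus: 19800.5 − 0 = 19800.5.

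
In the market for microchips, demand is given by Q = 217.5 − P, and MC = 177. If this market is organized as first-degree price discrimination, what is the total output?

Q = 40.5

Inverting demand: P = 217.5 − Q.
With perfect price discrimination, output is the efficient level Q = 40.5 (where demand meets MC), but every buyer pays their willingness to pay: CS = 0 and PS = total surplus.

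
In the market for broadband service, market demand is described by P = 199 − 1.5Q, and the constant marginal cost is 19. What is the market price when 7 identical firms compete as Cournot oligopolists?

P = 41.5

Cournot with 7 identical firms: the symmetric best-response condition is 199 − 12q = 19. Each firm produces q = 15, total output Q = 105, price P = 41.5.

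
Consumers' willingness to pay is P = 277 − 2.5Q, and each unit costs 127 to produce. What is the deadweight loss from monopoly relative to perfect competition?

Perfect competition: P = MC = 127, so 277 − 2.5Q = 127 and Q = 60.
Monopoly sets MR = MC: 277 − 5Q = 127 ⇒ Q = 30, P = 277 − 2.5·30 = 202.
DWL is the triangle between Q = 30 and Q = 60: ½·(60 − 30)·(202 − 127) = 1125.

DWL = 1125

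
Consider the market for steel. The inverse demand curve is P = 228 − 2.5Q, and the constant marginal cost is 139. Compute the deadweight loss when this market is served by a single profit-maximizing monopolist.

DWL = 396.05

Under competition P = MC = 139, so Q = (228 − 139)/2.5 = 35.6.
The monopolist equates marginal revenue to marginal cost: 228 − 5Q = 139, so Q = 17.8. From demand, P = 183.5.
DWL is the triangle between Q = 17.8 and Q = 35.6: ½·(35.6 − 17.8)·(183.5 − 139) = 396.05.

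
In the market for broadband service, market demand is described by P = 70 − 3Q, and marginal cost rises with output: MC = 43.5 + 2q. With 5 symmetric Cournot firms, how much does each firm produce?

Cournot with 5 identical firms: the symmetric best-response condition is 70 − 18q = 43.5 + 2q. Each firm produces q = 1.325, total output Q = 6.625, price P = 50.125.

q_i = 1.325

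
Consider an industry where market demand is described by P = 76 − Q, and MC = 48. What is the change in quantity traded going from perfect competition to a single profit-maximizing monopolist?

Perfect competition: P = MC = 48, so 76 − Q = 48 and Q = 28.
Monopoly sets MR = MC: 76 − 2Q = 48 ⇒ Q = 14, P = 76 − 14 = 62.
Change in quantity traded: 14 − 28 = −14.

Q falls by 14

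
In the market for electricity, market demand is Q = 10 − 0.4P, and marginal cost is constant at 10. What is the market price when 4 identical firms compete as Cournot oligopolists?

Inverting demand: P = 25 − 2.5Q.
In a 4-firm Cournot equilibrium, symmetry and the first-order condition give q = (25 − 10)/(12.5) = 1.2. So Q = 4.8 and P = 13.

P = 13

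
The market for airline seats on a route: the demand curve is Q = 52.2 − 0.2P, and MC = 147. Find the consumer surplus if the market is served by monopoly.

CS = 324.9

Inverting demand: P = 261 − 5Q.
Monopoly sets MR = MC: 261 − 10Q = 147 ⇒ Q = 11.4, P = 261 − 5·11.4 = 204.
CS = ½·(261 − 204)·11.4 = 324.9.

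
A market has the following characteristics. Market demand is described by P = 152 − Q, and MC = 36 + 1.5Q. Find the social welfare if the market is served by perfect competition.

Under competition P = MC: 152 − Q = 36 + 1.5Q ⇒ Q = 46.4, P = 105.6.
CS = ½·(152 − 105.6)·46.4 = 1076.48; PS = (105.6·46.4 − 36·46.4 − ½·1.5·46.4²) = 1614.72; TS = 2691.2.

TS = 2691.2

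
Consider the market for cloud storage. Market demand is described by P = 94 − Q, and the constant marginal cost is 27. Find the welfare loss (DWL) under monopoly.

DWL = 561.125

Competitive firms price at marginal cost: P = 27, giving Q = 67.
The monopolist equates marginal revenue to marginal cost: 94 − 2Q = 27, so Q = 33.5. From demand, P = 60.5.
DWL is the triangle between Q = 33.5 and Q = 67: ½·(67 − 33.5)·(60.5 − 27) = 561.125.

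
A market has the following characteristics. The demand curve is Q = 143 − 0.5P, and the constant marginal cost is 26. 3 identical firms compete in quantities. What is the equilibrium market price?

P = 91

Inverting demand: P = 286 − 2Q.
In a 3-firm Cournot equilibrium, symmetry and the first-order condition give q = (286 − 26)/(8) = 32.5. So Q = 97.5 and P = 91.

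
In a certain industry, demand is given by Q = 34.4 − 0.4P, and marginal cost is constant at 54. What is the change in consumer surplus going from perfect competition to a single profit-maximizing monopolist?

Inverting demand: P = 86 − 2.5Q.
Perfect competition: P = MC = 54, so 86 − 2.5Q = 54 and Q = 12.8.
CS = ½·(86 − 54)·12.8 = 204.8.
The monopolist equates marginal revenue to marginal cost: 86 − 5Q = 54, so Q = 6.4. From demand, P = 70.
CS = ½·(86 − 70)·6.4 = 51.2.
Change in consumer surplus: 51.2 − 204.8 = −153.6.

Consumer surplus falls by 153.6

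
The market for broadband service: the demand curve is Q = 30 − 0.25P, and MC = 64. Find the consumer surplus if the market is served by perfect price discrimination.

Inverting demand: P = 120 − 4Q.
Under first-degree price discrimination the firm charges each unit its demand price and produces up to where P = MC, i.e. Q = 14. Consumer surplus is zero; producer surplus equals total surplus.
CS = 0.

CS = 0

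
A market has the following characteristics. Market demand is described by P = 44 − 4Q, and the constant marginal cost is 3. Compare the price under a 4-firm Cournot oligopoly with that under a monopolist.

In a 4-firm Cournot equilibrium, symmetry and the first-order condition give q = (44 − 3)/(20) = 2.05. So Q = 8.2 and P = 11.2.
Monopoly sets MR = MC: 44 − 8Q = 3 ⇒ Q = 5.125, P = 44 − 4·5.125 = 23.5.

Cournot: P = 11.2; Monopoly: P = 23.5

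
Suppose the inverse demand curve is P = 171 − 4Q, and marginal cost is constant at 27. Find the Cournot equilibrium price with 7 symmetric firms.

In a 7-firm Cournot equilibrium, symmetry and the first-order condition give q = (171 − 27)/(32) = 4.5. So Q = 31.5 and P = 45.

P = 45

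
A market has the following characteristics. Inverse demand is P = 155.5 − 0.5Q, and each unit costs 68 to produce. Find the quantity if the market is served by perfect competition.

Under competition P = MC = 68, so Q = (155.5 − 68)/0.5 = 175.

Q = 175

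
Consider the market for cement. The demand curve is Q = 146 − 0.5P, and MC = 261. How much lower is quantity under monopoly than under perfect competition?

Q falls by 7.75

Inverting demand: P = 292 − 2Q.
Under competition P = MC = 261, so Q = (292 − 261)/2 = 15.5.
A monopolist chooses Q where MR = MC. MR = 292 − 4Q; setting this equal to 261 gives Q = 7.75 and P = 276.5.
Change in quantity: 7.75 − 15.5 = −7.75.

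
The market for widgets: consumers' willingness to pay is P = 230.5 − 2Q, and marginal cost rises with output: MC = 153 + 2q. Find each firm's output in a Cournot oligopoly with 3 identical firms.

q_i = 7.75

Cournot with 3 identical firms: the symmetric best-response condition is 230.5 − 8q = 153 + 2q. Each firm produces q = 7.75, total output Q = 23.25, price P = 184.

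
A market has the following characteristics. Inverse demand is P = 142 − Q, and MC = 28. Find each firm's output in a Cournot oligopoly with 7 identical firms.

With 7 symmetric Cournot firms, each firm's FOC gives 142 − 8q = 28, so q = 14.25, Q = 7·14.25 = 99.75, and P = 42.25.

q_i = 14.25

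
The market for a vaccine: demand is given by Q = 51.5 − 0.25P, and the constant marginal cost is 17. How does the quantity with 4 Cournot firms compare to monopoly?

Inverting demand: P = 206 − 4Q.
Cournot with 4 identical firms: the symmetric best-response condition is 206 − 20q = 17. Each firm produces q = 9.45, total output Q = 37.8, price P = 54.8.
A monopolist chooses Q where MR = MC. MR = 206 − 8Q; setting this equal to 17 gives Q = 23.625 and P = 111.5.

Cournot: Q = 37.8; Monopoly: Q = 23.625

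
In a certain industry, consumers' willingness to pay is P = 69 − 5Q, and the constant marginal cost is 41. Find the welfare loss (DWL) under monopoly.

Perfect competition: P = MC = 41, so 69 − 5Q = 41 and Q = 5.6.
A monopolist chooses Q where MR = MC. MR = 69 − 10Q; setting this equal to 41 gives Q = 2.8 and P = 55.
DWL is the triangle between Q = 2.8 and Q = 5.6: ½·(5.6 − 2.8)·(55 − 41) = 19.6.

DWL = 19.6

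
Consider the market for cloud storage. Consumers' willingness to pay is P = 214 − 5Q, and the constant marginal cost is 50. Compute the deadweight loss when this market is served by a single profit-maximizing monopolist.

Under competition P = MC = 50, so Q = (214 − 50)/5 = 32.8.
Monopoly sets MR = MC: 214 − 10Q = 50 ⇒ Q = 16.4, P = 214 − 5·16.4 = 132.
DWL is the triangle between Q = 16.4 and Q = 32.8: ½·(32.8 − 16.4)·(132 − 50) = 672.4.

DWL = 672.4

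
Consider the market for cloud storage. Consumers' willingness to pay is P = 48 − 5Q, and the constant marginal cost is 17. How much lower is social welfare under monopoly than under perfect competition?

Under competition P = MC = 17, so Q = (48 − 17)/5 = 6.2.
CS = ½·(48 − 17)·6.2 = 96.1; PS = (17 − 17)·6.2 = 0; TS = 96.1.
Monopoly sets MR = MC: 48 − 10Q = 17 ⇒ Q = 3.1, P = 48 − 5·3.1 = 32.5.
CS = ½·(48 − 32.5)·3.1 = 24.025; PS = (32.5 − 17)·3.1 = 48.05; TS = 72.075.
Change in social welfare: 72.075 − 96.1 = −24.025.

Social welfare falls by 24.025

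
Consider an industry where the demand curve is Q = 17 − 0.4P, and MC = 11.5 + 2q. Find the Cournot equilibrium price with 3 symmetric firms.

P = 23.125

Inverting demand: P = 42.5 − 2.5Q.
With 3 symmetric Cournot firms, each firm's FOC gives 42.5 − 10q = 11.5 + 2q, so q = 31/12, Q = 3·31/12 = 7.75, and P = 23.125.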